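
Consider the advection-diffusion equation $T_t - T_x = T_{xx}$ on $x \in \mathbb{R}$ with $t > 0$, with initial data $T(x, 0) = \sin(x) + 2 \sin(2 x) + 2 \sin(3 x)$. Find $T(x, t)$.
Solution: Change to a moving frame: let $\eta = x + t$, $\sigma = t$ and write $T(x,t) = u(\eta,\sigma)$.
By the chain rule $T_t = u_{\sigma} + u_{\eta}$, $T_x = u_{\eta}$, $T_{xx} = u_{\eta\eta}$.
Then $T_t - T_x = u_{\sigma}$: the advection term cancels and the PDE becomes the heat equation $u_{\sigma} = u_{\eta\eta}$ on $\eta \in \mathbb{R}$.
Initial data: $u(\eta,0) = T(\eta,0) = \sin(\eta) + 2 \sin(2 \eta) + 2 \sin(3 \eta)$.
On $\eta \in \mathbb{R}$ each mode satisfies $(\sin(n\eta))'' = -n^2 \sin(n\eta)$, so $e^{-n^2\sigma} \sin(n\eta)$ solves the heat equation; by superposition $u(\eta,\sigma) = \sum c_n e^{-n^2\sigma} \sin(n\eta)$.
Reading off the coefficients: $c_1=1, c_2=2, c_3=2$, so $u(\eta,\sigma) = e^{-\sigma} \sin(\eta) + 2 e^{-4 \sigma} \sin(2 \eta) + 2 e^{-9 \sigma} \sin(3 \eta)$.
Substituting back $\eta = x + t$, $\sigma = t$: $T(x,t) = u(x + t, t)$.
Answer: $T(x, t) = e^{-t} \sin(t + x) + 2 e^{-4 t} \sin(2 t + 2 x) + 2 e^{-9 t} \sin(3 t + 3 x)$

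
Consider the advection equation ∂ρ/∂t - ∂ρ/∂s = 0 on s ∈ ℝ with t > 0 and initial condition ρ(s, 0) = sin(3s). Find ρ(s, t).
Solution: By method of characteristics (waves move left with speed 1):
Along characteristics s + t = const, ρ is constant, so ρ(s,t) = f(s + t) with f = ρ(·, 0).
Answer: ρ(s, t) = sin(3s + 3t)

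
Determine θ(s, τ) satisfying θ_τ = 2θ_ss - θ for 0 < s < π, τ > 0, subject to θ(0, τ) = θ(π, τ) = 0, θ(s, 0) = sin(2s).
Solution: Substitute θ = exp(-τ)u.
Then θ_τ = exp(-τ)(u_τ - u), θ_ss = exp(-τ)u_ss; substituting and dividing by exp(-τ), the lower-order terms cancel: u_τ = 2u_ss (standard heat equation).
Data for u: u(s,0) = θ(s,0) = sin(2s). The boundary conditions carry over: u(0,τ) = u(π,τ) = 0.
Separating variables: u = Σ c_n exp(-2n²τ) sin(ns). From u(s,0) = sin(2s): c_2=1.
So u(s,τ) = exp(-8τ)sin(2s), and θ(s,τ) = exp(-τ)u(s,τ).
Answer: θ(s, τ) = exp(-9τ)sin(2s)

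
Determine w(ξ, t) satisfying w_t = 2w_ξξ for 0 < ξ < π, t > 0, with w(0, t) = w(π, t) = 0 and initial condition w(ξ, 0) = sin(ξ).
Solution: Using separation of variables w = X(ξ)T(t):
Eigenfunctions: sin(nξ), n = 1, 2, 3, ...
General solution: w(ξ, t) = Σ c_n sin(nξ) exp(-2n² t)
Matching w(ξ,0) = sin(ξ) term by term: c_1=1.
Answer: w(ξ, t) = exp(-2t)sin(ξ)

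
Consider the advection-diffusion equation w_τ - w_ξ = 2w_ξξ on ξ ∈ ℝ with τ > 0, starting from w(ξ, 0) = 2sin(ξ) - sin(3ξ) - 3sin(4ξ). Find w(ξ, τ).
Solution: Change to a moving frame: let η = ξ + τ, σ = τ and write w(ξ,τ) = u(η,σ).
By the chain rule w_τ = u_σ + u_η, w_ξ = u_η, w_ξξ = u_ηη.
Then w_τ - w_ξ = u_σ: the advection term cancels and the PDE becomes the heat equation u_σ = 2u_ηη on η ∈ ℝ.
Initial data: u(η,0) = w(η,0) = 2sin(η) - sin(3η) - 3sin(4η).
On η ∈ ℝ each mode satisfies (sin(nη))″ = -n² sin(nη), so exp(-2n²σ) sin(nη) solves the heat equation; by superposition u(η,σ) = Σ c_n exp(-2n²σ) sin(nη).
Reading off the coefficients: c_1=2, c_3=-1, c_4=-3, so u(η,σ) = 2exp(-2σ)sin(η) - exp(-18σ)sin(3η) - 3exp(-32σ)sin(4η).
Substituting back η = ξ + τ, σ = τ: w(ξ,τ) = u(ξ + τ, τ).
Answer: w(ξ, τ) = 2exp(-2τ)sin(ξ + τ) - exp(-18τ)sin(3ξ + 3τ) - 3exp(-32τ)sin(4ξ + 4τ)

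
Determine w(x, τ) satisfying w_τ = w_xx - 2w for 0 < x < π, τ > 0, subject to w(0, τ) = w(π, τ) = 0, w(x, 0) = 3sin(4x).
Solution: Substitute w = exp(-2τ)u, i.e. u = exp(2τ)w.
By the product rule, w_τ = exp(-2τ)(u_τ - 2u), w_xx = exp(-2τ)u_xx.
Substituting into the PDE and dividing by exp(-2τ): u_τ - 2u = u_xx - 2u.
The lower-order terms cancel, leaving the standard heat equation u_τ = u_xx.
Initial data for u: u(x,0) = w(x,0) = 3sin(4x). The boundary conditions carry over: u(0,τ) = u(π,τ) = 0.
Solve for u:
  Using separation of variables u = X(x)T(τ):
  Eigenfunctions: sin(nx), n = 1, 2, 3, ...
  General solution: u(x, τ) = Σ c_n sin(nx) exp(-n² τ)
  Matching u(x,0) = 3sin(4x) term by term: c_4=3.
Hence u(x,τ) = 3exp(-16τ)sin(4x).
Transform back: w(x,τ) = exp(-2τ)u(x,τ).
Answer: w(x, τ) = 3exp(-18τ)sin(4x)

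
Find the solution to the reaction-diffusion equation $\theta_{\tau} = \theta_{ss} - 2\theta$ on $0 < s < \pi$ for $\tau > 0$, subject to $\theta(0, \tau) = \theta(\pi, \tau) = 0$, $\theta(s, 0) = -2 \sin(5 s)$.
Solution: Substitute $\theta = e^{-2\tau}u$.
Then $\theta_{\tau} = e^{-2\tau}(u_{\tau} - 2u)$, $\theta_{ss} = e^{-2\tau}u_{ss}$; substituting and dividing by $e^{-2\tau}$, the lower-order terms cancel: $u_{\tau} = u_{ss}$ (standard heat equation).
Data for $u$: $u(s,0) = \theta(s,0) = -2 \sin(5 s)$. The boundary conditions carry over: $u(0,\tau) = u(\pi,\tau) = 0$.
Separating variables: $u = \sum c_n e^{-n^2\tau} \sin(ns)$. From $u(s,0) = -2 \sin(5 s)$: $c_5=-2$.
So $u(s,\tau) = -2 e^{-25 \tau} \sin(5 s)$, and $\theta(s,\tau) = e^{-2\tau}u(s,\tau)$.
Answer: $\theta(s, \tau) = -2 e^{-27 \tau} \sin(5 s)$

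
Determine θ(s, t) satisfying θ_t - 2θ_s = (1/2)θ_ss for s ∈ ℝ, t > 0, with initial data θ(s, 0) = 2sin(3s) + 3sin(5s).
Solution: Moving frame: η = s + 2t, σ = t, θ = u(η,σ), so θ_t = u_σ + 2u_η and θ_ss = u_ηη.
Hence θ_t - 2θ_s = u_σ and the PDE becomes the heat equation u_σ = (1/2)u_ηη on η ∈ ℝ.
Initial data: u(η,0) = θ(η,0) = 2sin(3η) + 3sin(5η). Each mode sin(nη) decays as exp(-n²σ/2) on ℝ, so u(η,σ) = Σ c_n exp(-n²σ/2) sin(nη) with c_3=2, c_5=3: u(η,σ) = 2exp(-9σ/2)sin(3η) + 3exp(-25σ/2)sin(5η).
Substituting back: θ(s,t) = u(s + 2t, t).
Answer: θ(s, t) = 2exp(-9t/2)sin(3s + 6t) + 3exp(-25t/2)sin(5s + 10t)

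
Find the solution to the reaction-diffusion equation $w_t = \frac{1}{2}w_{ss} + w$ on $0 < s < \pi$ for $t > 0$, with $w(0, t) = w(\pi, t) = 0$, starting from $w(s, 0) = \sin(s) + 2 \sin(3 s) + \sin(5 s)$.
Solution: Substitute $w = e^{t}u$, i.e. $u = e^{-t}w$.
By the product rule, $w_t = e^{t}(u_t + u)$, $w_{ss} = e^{t}u_{ss}$.
Substituting into the PDE and dividing by $e^{t}$: $u_t + u = \frac{1}{2}u_{ss} + u$.
The lower-order terms cancel, leaving the standard heat equation $u_t = \frac{1}{2}u_{ss}$.
Initial data for $u$: $u(s,0) = w(s,0) = \sin(s) + 2 \sin(3 s) + \sin(5 s)$. The boundary conditions carry over: $u(0,t) = u(\pi,t) = 0$.
Solve for $u$:
  Using separation of variables $u = X(s)T(t)$:
  Eigenfunctions: $\sin(ns)$, $n = 1, 2, 3, \ldots$
  General solution: $u(s, t) = \sum c_n \sin(ns) e^{-n^2 t/2}$
  Matching $u(s,0) = \sin(s) + 2 \sin(3 s) + \sin(5 s)$ term by term: $c_1=1, c_3=2, c_5=1$.
Hence $u(s,t) = e^{-t/2} \sin(s) + 2 e^{-9 t/2} \sin(3 s) + e^{-25 t/2} \sin(5 s)$.
Transform back: $w(s,t) = e^{t}u(s,t)$.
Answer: $w(s, t) = e^{t/2} \sin(s) + 2 e^{-7 t/2} \sin(3 s) + e^{-23 t/2} \sin(5 s)$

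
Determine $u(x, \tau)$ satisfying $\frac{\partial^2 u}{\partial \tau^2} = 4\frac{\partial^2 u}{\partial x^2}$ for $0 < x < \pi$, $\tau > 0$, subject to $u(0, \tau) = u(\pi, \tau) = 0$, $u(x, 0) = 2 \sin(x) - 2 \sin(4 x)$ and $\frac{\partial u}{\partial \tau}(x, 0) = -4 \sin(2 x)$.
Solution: Separating variables: $u = \sum [A_n \cos(\omega_n \tau) + B_n \sin(\omega_n \tau)] \sin(nx)$, $\omega_n = 2n$. From ICs ($B_n$ = velocity coefficient / $\omega_n$): $A_1=2, A_4=-2, B_2=-1$.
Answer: $u(x, \tau) = - \sin(4 \tau) \sin(2 x) + 2 \sin(x) \cos(2 \tau) - 2 \sin(4 x) \cos(8 \tau)$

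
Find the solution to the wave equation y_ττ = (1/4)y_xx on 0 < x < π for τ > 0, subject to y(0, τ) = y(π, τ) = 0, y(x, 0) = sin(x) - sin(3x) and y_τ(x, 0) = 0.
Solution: Using separation of variables y = X(x)T(τ):
Eigenfunctions: sin(nx), n = 1, 2, 3, ...
General solution: y(x, τ) = Σ [A_n cos(n τ/2) + B_n sin(n τ/2)] sin(nx)
From y(x,0) = sin(x) - sin(3x): A_1=1, A_3=-1. From y_τ(x,0) = 0: all B_n = 0.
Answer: y(x, τ) = sin(x)cos(τ/2) - sin(3x)cos(3τ/2)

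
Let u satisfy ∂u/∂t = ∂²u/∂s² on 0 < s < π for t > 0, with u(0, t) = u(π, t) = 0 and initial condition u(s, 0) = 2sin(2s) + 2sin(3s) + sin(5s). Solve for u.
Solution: Using separation of variables u = X(s)T(t):
Eigenfunctions: sin(ns), n = 1, 2, 3, ...
General solution: u(s, t) = Σ c_n sin(ns) exp(-n² t)
Matching u(s,0) = 2sin(2s) + 2sin(3s) + sin(5s) term by term: c_2=2, c_3=2, c_5=1.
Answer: u(s, t) = 2exp(-4t)sin(2s) + 2exp(-9t)sin(3s) + exp(-25t)sin(5s)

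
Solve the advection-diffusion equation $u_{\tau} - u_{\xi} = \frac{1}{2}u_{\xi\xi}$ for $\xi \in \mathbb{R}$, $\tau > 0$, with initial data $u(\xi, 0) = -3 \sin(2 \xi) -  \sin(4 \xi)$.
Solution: Moving frame: $\eta = \xi + \tau$, $\sigma = \tau$, $u = w(\eta,\sigma)$, so $u_{\tau} = w_{\sigma} + w_{\eta}$ and $u_{\xi\xi} = w_{\eta\eta}$.
Hence $u_{\tau} - u_{\xi} = w_{\sigma}$ and the PDE becomes the heat equation $w_{\sigma} = \frac{1}{2}w_{\eta\eta}$ on $\eta \in \mathbb{R}$.
Initial data: $w(\eta,0) = u(\eta,0) = -3 \sin(2 \eta) - \sin(4 \eta)$. Each mode $\sin(n\eta)$ decays as $e^{-n^2\sigma/2}$ on $\mathbb{R}$, so $w(\eta,\sigma) = \sum c_n e^{-n^2\sigma/2} \sin(n\eta)$ with $c_2=-3, c_4=-1$: $w(\eta,\sigma) = -3 e^{-2 \sigma} \sin(2 \eta) - e^{-8 \sigma} \sin(4 \eta)$.
Substituting back: $u(\xi,\tau) = w(\xi + \tau, \tau)$.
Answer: $u(\xi, \tau) = -3 e^{-2 \tau} \sin(2 \tau + 2 \xi) -  e^{-8 \tau} \sin(4 \tau + 4 \xi)$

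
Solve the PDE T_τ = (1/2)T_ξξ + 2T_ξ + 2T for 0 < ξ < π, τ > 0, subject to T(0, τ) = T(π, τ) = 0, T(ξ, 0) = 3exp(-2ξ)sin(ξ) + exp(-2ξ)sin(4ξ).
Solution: Substitute T = exp(-2ξ)u.
Then T_ξ = exp(-2ξ)(u_ξ - 2u), T_ξξ = exp(-2ξ)(u_ξξ - 4u_ξ + 4u), T_τ = exp(-2ξ)u_τ; substituting and dividing by exp(-2ξ), the lower-order terms cancel: u_τ = (1/2)u_ξξ (standard heat equation).
Data for u: u(ξ,0) = exp(2ξ)T(ξ,0) = 3sin(ξ) + sin(4ξ). The boundary conditions carry over: u(0,τ) = u(π,τ) = 0.
Separating variables: u = Σ c_n exp(-n²τ/2) sin(nξ). From u(ξ,0) = 3sin(ξ) + sin(4ξ): c_1=3, c_4=1.
So u(ξ,τ) = exp(-8τ)sin(4ξ) + 3exp(-τ/2)sin(ξ), and T(ξ,τ) = exp(-2ξ)u(ξ,τ).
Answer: T(ξ, τ) = exp(-2ξ)exp(-8τ)sin(4ξ) + 3exp(-2ξ)exp(-τ/2)sin(ξ)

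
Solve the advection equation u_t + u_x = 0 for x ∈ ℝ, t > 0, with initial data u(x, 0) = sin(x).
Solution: By method of characteristics (waves move right with speed 1):
Along characteristics x - t = const, u is constant, so u(x,t) = f(x - t) with f = u(·, 0).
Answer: u(x, t) = -sin(t - x)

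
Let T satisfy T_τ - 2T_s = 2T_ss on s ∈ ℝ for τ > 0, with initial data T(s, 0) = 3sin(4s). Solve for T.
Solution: Change to a moving frame: let η = s + 2τ, σ = τ and write T(s,τ) = u(η,σ).
By the chain rule T_τ = u_σ + 2u_η, T_s = u_η, T_ss = u_ηη.
Then T_τ - 2T_s = u_σ: the advection term cancels and the PDE becomes the heat equation u_σ = 2u_ηη on η ∈ ℝ.
Initial data: u(η,0) = T(η,0) = 3sin(4η).
On η ∈ ℝ each mode satisfies (sin(nη))″ = -n² sin(nη), so exp(-2n²σ) sin(nη) solves the heat equation; by superposition u(η,σ) = Σ c_n exp(-2n²σ) sin(nη).
Reading off the coefficients: c_4=3, so u(η,σ) = 3exp(-32σ)sin(4η).
Substituting back η = s + 2τ, σ = τ: T(s,τ) = u(s + 2τ, τ).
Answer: T(s, τ) = 3exp(-32τ)sin(4s + 8τ)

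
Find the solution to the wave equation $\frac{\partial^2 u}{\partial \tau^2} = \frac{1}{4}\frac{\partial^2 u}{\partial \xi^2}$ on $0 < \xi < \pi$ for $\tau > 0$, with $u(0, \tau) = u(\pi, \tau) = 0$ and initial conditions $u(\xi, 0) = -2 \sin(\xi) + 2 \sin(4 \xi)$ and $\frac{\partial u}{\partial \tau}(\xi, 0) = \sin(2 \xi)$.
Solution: Using separation of variables $u = X(\xi)T(\tau)$:
Eigenfunctions: $\sin(n\xi)$, $n = 1, 2, 3, \ldots$
General solution: $u(\xi, \tau) = \sum [A_n \cos(n \tau/2) + B_n \sin(n \tau/2)] \sin(n\xi)$
From $u(\xi,0) = -2 \sin(\xi) + 2 \sin(4 \xi)$: $A_1=-2, A_4=2$. From $u_{\tau}(\xi,0) = \sin(2 \xi)$, using $u_{\tau}(\xi,0) = \sum \omega_n B_n \sin(n\xi)$ with $\omega_n = n/2$: $B_2 = 1/1 = 1$.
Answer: $u(\xi, \tau) = \sin(\tau) \sin(2 \xi) - 2 \sin(\xi) \cos(\tau/2) + 2 \sin(4 \xi) \cos(2 \tau)$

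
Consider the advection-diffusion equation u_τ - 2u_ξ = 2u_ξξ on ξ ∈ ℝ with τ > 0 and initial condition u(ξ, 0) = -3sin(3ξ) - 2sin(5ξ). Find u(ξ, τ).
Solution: Moving frame: η = ξ + 2τ, σ = τ, u = w(η,σ), so u_τ = w_σ + 2w_η and u_ξξ = w_ηη.
Hence u_τ - 2u_ξ = w_σ and the PDE becomes the heat equation w_σ = 2w_ηη on η ∈ ℝ.
Initial data: w(η,0) = u(η,0) = -3sin(3η) - 2sin(5η). Each mode sin(nη) decays as exp(-2n²σ) on ℝ, so w(η,σ) = Σ c_n exp(-2n²σ) sin(nη) with c_3=-3, c_5=-2: w(η,σ) = -3exp(-18σ)sin(3η) - 2exp(-50σ)sin(5η).
Substituting back: u(ξ,τ) = w(ξ + 2τ, τ).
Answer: u(ξ, τ) = -3exp(-18τ)sin(3ξ + 6τ) - 2exp(-50τ)sin(5ξ + 10τ)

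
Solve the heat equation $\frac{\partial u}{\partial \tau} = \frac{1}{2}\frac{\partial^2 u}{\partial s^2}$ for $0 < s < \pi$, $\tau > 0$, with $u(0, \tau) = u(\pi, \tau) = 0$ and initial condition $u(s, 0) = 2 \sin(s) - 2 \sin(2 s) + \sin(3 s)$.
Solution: Using separation of variables $u = X(s)T(\tau)$:
Eigenfunctions: $\sin(ns)$, $n = 1, 2, 3, \ldots$
General solution: $u(s, \tau) = \sum c_n \sin(ns) e^{-n^2 \tau/2}$
Matching $u(s,0) = 2 \sin(s) - 2 \sin(2 s) + \sin(3 s)$ term by term: $c_1=2, c_2=-2, c_3=1$.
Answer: $u(s, \tau) = -2 e^{-2 \tau} \sin(2 s) + 2 e^{-\tau/2} \sin(s) + e^{-9 \tau/2} \sin(3 s)$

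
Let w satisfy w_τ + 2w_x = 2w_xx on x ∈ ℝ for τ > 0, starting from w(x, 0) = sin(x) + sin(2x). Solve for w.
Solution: Moving frame: η = x - 2τ, σ = τ, w = u(η,σ), so w_τ = u_σ - 2u_η and w_xx = u_ηη.
Hence w_τ + 2w_x = u_σ and the PDE becomes the heat equation u_σ = 2u_ηη on η ∈ ℝ.
Initial data: u(η,0) = w(η,0) = sin(η) + sin(2η). Each mode sin(nη) decays as exp(-2n²σ) on ℝ, so u(η,σ) = Σ c_n exp(-2n²σ) sin(nη) with c_1=1, c_2=1: u(η,σ) = exp(-2σ)sin(η) + exp(-8σ)sin(2η).
Substituting back: w(x,τ) = u(x - 2τ, τ).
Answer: w(x, τ) = exp(-2τ)sin(x - 2τ) + exp(-8τ)sin(2x - 4τ)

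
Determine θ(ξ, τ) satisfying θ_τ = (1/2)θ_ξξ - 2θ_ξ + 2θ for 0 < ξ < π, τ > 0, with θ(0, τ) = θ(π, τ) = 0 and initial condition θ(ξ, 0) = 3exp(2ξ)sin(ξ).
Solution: Substitute θ = exp(2ξ)u.
Then θ_ξ = exp(2ξ)(u_ξ + 2u), θ_ξξ = exp(2ξ)(u_ξξ + 4u_ξ + 4u), θ_τ = exp(2ξ)u_τ; substituting and dividing by exp(2ξ), the lower-order terms cancel: u_τ = (1/2)u_ξξ (standard heat equation).
Data for u: u(ξ,0) = exp(-2ξ)θ(ξ,0) = 3sin(ξ). The boundary conditions carry over: u(0,τ) = u(π,τ) = 0.
Separating variables: u = Σ c_n exp(-n²τ/2) sin(nξ). From u(ξ,0) = 3sin(ξ): c_1=3.
So u(ξ,τ) = 3exp(-τ/2)sin(ξ), and θ(ξ,τ) = exp(2ξ)u(ξ,τ).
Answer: θ(ξ, τ) = 3exp(2ξ)exp(-τ/2)sin(ξ)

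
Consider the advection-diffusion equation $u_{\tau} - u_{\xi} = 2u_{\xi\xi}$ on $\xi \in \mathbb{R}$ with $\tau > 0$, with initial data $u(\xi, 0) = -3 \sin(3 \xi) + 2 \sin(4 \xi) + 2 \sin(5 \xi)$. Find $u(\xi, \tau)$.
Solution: Moving frame: $\eta = \xi + \tau$, $\sigma = \tau$, $u = w(\eta,\sigma)$, so $u_{\tau} = w_{\sigma} + w_{\eta}$ and $u_{\xi\xi} = w_{\eta\eta}$.
Hence $u_{\tau} - u_{\xi} = w_{\sigma}$ and the PDE becomes the heat equation $w_{\sigma} = 2w_{\eta\eta}$ on $\eta \in \mathbb{R}$.
Initial data: $w(\eta,0) = u(\eta,0) = -3 \sin(3 \eta) + 2 \sin(4 \eta) + 2 \sin(5 \eta)$. Each mode $\sin(n\eta)$ decays as $e^{-2n^2\sigma}$ on $\mathbb{R}$, so $w(\eta,\sigma) = \sum c_n e^{-2n^2\sigma} \sin(n\eta)$ with $c_3=-3, c_4=2, c_5=2$: $w(\eta,\sigma) = -3 e^{-18 \sigma} \sin(3 \eta) + 2 e^{-32 \sigma} \sin(4 \eta) + 2 e^{-50 \sigma} \sin(5 \eta)$.
Substituting back: $u(\xi,\tau) = w(\xi + \tau, \tau)$.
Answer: $u(\xi, \tau) = -3 e^{-18 \tau} \sin(3 \tau + 3 \xi) + 2 e^{-32 \tau} \sin(4 \tau + 4 \xi) + 2 e^{-50 \tau} \sin(5 \tau + 5 \xi)$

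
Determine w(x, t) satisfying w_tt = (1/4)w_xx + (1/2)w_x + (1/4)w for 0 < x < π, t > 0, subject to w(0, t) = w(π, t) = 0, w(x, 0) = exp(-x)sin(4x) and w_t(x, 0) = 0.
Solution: Substitute w = exp(-x)u, i.e. u = exp(x)w.
By the product rule, w_x = exp(-x)(u_x - u), w_xx = exp(-x)(u_xx - 2u_x + u), w_tt = exp(-x)u_tt.
Substituting into the PDE and dividing by exp(-x): u_tt = (1/4)(u_xx - 2u_x + u) + (1/2)(u_x - u) + (1/4)u.
The lower-order terms cancel, leaving the standard wave equation u_tt = (1/4)u_xx.
Initial data for u: u(x,0) = exp(x)w(x,0) = sin(4x); u_t(x,0) = exp(x)w_t(x,0) = 0. The boundary conditions carry over: u(0,t) = u(π,t) = 0.
Solve for u:
  Using separation of variables u = X(x)T(t):
  Eigenfunctions: sin(nx), n = 1, 2, 3, ...
  General solution: u(x, t) = Σ [A_n cos(n t/2) + B_n sin(n t/2)] sin(nx)
  From u(x,0) = sin(4x): A_4=1. From u_t(x,0) = 0: all B_n = 0.
Hence u(x,t) = sin(4x)cos(2t).
Transform back: w(x,t) = exp(-x)u(x,t).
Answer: w(x, t) = exp(-x)sin(4x)cos(2t)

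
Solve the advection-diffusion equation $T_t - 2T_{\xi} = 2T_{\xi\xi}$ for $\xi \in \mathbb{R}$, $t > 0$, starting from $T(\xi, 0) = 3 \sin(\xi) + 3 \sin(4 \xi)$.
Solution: Moving frame: $\eta = \xi + 2t$, $\sigma = t$, $T = u(\eta,\sigma)$, so $T_t = u_{\sigma} + 2u_{\eta}$ and $T_{\xi\xi} = u_{\eta\eta}$.
Hence $T_t - 2T_{\xi} = u_{\sigma}$ and the PDE becomes the heat equation $u_{\sigma} = 2u_{\eta\eta}$ on $\eta \in \mathbb{R}$.
Initial data: $u(\eta,0) = T(\eta,0) = 3 \sin(\eta) + 3 \sin(4 \eta)$. Each mode $\sin(n\eta)$ decays as $e^{-2n^2\sigma}$ on $\mathbb{R}$, so $u(\eta,\sigma) = \sum c_n e^{-2n^2\sigma} \sin(n\eta)$ with $c_1=3, c_4=3$: $u(\eta,\sigma) = 3 e^{-2 \sigma} \sin(\eta) + 3 e^{-32 \sigma} \sin(4 \eta)$.
Substituting back: $T(\xi,t) = u(\xi + 2t, t)$.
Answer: $T(\xi, t) = 3 e^{-2 t} \sin(\xi + 2 t) + 3 e^{-32 t} \sin(4 \xi + 8 t)$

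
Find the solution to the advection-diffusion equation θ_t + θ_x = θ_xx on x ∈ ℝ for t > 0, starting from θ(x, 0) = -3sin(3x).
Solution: Change to a moving frame: let η = x - t, σ = t and write θ(x,t) = u(η,σ).
By the chain rule θ_t = u_σ - u_η, θ_x = u_η, θ_xx = u_ηη.
Then θ_t + θ_x = u_σ: the advection term cancels and the PDE becomes the heat equation u_σ = u_ηη on η ∈ ℝ.
Initial data: u(η,0) = θ(η,0) = -3sin(3η).
On η ∈ ℝ each mode satisfies (sin(nη))″ = -n² sin(nη), so exp(-n²σ) sin(nη) solves the heat equation; by superposition u(η,σ) = Σ c_n exp(-n²σ) sin(nη).
Reading off the coefficients: c_3=-3, so u(η,σ) = -3exp(-9σ)sin(3η).
Substituting back η = x - t, σ = t: θ(x,t) = u(x - t, t).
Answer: θ(x, t) = 3exp(-9t)sin(3t - 3x)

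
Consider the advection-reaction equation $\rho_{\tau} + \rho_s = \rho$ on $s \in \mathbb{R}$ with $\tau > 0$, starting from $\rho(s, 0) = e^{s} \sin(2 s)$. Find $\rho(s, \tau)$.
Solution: Substitute $\rho = e^{s}u$, i.e. $u = e^{-s}\rho$.
By the product rule, $\rho_s = e^{s}(u_s + u)$, $\rho_{\tau} = e^{s}u_{\tau}$.
Substituting into the PDE and dividing by $e^{s}$: $u_{\tau} + (u_s + u) = u$.
The lower-order terms cancel, leaving the standard advection equation $u_{\tau} + u_s = 0$.
Initial data for $u$: $u(s,0) = e^{-s}\rho(s,0) = \sin(2 s)$.
Solve for $u$:
  By method of characteristics (waves move right with speed 1):
  Along characteristics $s - \tau =$ const, $u$ is constant, so $u(s,\tau) = f(s - \tau)$ with $f = u( \cdot , 0)$.
Hence $u(s,\tau) = \sin(2 s - 2 \tau)$.
Transform back: $\rho(s,\tau) = e^{s}u(s,\tau)$.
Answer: $\rho(s, \tau) = - e^{s} \sin(2 \tau - 2 s)$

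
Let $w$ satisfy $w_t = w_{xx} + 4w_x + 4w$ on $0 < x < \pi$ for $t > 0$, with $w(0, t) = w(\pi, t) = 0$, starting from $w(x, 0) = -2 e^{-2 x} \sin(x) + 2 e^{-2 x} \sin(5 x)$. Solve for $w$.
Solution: Substitute $w = e^{-2x}u$, i.e. $u = e^{2x}w$.
By the product rule, $w_x = e^{-2x}(u_x - 2u)$, $w_{xx} = e^{-2x}(u_{xx} - 4u_x + 4u)$, $w_t = e^{-2x}u_t$.
Substituting into the PDE and dividing by $e^{-2x}$: $u_t = (u_{xx} - 4u_x + 4u) + 4(u_x - 2u) + 4u$.
The lower-order terms cancel, leaving the standard heat equation $u_t = u_{xx}$.
Initial data for $u$: $u(x,0) = e^{2x}w(x,0) = -2 \sin(x) + 2 \sin(5 x)$. The boundary conditions carry over: $u(0,t) = u(\pi,t) = 0$.
Solve for $u$:
  Using separation of variables $u = X(x)T(t)$:
  Eigenfunctions: $\sin(nx)$, $n = 1, 2, 3, \ldots$
  General solution: $u(x, t) = \sum c_n \sin(nx) e^{-n^2 t}$
  Matching $u(x,0) = -2 \sin(x) + 2 \sin(5 x)$ term by term: $c_1=-2, c_5=2$.
Hence $u(x,t) = -2 e^{-t} \sin(x) + 2 e^{-25 t} \sin(5 x)$.
Transform back: $w(x,t) = e^{-2x}u(x,t)$.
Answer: $w(x, t) = -2 e^{-t} e^{-2 x} \sin(x) + 2 e^{-25 t} e^{-2 x} \sin(5 x)$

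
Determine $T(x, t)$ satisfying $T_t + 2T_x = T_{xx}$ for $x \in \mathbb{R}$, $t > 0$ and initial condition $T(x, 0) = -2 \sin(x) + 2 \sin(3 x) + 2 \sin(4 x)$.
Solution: Change to a moving frame: let $\eta = x - 2t$, $\sigma = t$ and write $T(x,t) = u(\eta,\sigma)$.
By the chain rule $T_t = u_{\sigma} - 2u_{\eta}$, $T_x = u_{\eta}$, $T_{xx} = u_{\eta\eta}$.
Then $T_t + 2T_x = u_{\sigma}$: the advection term cancels and the PDE becomes the heat equation $u_{\sigma} = u_{\eta\eta}$ on $\eta \in \mathbb{R}$.
Initial data: $u(\eta,0) = T(\eta,0) = -2 \sin(\eta) + 2 \sin(3 \eta) + 2 \sin(4 \eta)$.
On $\eta \in \mathbb{R}$ each mode satisfies $(\sin(n\eta))'' = -n^2 \sin(n\eta)$, so $e^{-n^2\sigma} \sin(n\eta)$ solves the heat equation; by superposition $u(\eta,\sigma) = \sum c_n e^{-n^2\sigma} \sin(n\eta)$.
Reading off the coefficients: $c_1=-2, c_3=2, c_4=2$, so $u(\eta,\sigma) = -2 e^{-\sigma} \sin(\eta) + 2 e^{-9 \sigma} \sin(3 \eta) + 2 e^{-16 \sigma} \sin(4 \eta)$.
Substituting back $\eta = x - 2t$, $\sigma = t$: $T(x,t) = u(x - 2t, t)$.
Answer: $T(x, t) = 2 e^{-t} \sin(2 t - x) - 2 e^{-9 t} \sin(6 t - 3 x) - 2 e^{-16 t} \sin(8 t - 4 x)$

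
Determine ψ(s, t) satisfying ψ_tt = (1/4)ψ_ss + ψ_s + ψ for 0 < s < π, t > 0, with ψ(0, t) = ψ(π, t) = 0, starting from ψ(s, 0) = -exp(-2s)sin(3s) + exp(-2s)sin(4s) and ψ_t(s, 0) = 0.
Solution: Substitute ψ = exp(-2s)u, i.e. u = exp(2s)ψ.
By the product rule, ψ_s = exp(-2s)(u_s - 2u), ψ_ss = exp(-2s)(u_ss - 4u_s + 4u), ψ_tt = exp(-2s)u_tt.
Substituting into the PDE and dividing by exp(-2s): u_tt = (1/4)(u_ss - 4u_s + 4u) + (u_s - 2u) + u.
The lower-order terms cancel, leaving the standard wave equation u_tt = (1/4)u_ss.
Initial data for u: u(s,0) = exp(2s)ψ(s,0) = -sin(3s) + sin(4s); u_t(s,0) = exp(2s)ψ_t(s,0) = 0. The boundary conditions carry over: u(0,t) = u(π,t) = 0.
Solve for u:
  Using separation of variables u = X(s)T(t):
  Eigenfunctions: sin(ns), n = 1, 2, 3, ...
  General solution: u(s, t) = Σ [A_n cos(n t/2) + B_n sin(n t/2)] sin(ns)
  From u(s,0) = -sin(3s) + sin(4s): A_3=-1, A_4=1. From u_t(s,0) = 0: all B_n = 0.
Hence u(s,t) = -sin(3s)cos(3t/2) + sin(4s)cos(2t).
Transform back: ψ(s,t) = exp(-2s)u(s,t).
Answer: ψ(s, t) = -exp(-2s)sin(3s)cos(3t/2) + exp(-2s)sin(4s)cos(2t)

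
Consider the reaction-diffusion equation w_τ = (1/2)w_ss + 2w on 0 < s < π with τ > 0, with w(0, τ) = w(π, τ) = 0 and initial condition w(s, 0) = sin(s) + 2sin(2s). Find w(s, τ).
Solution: Substitute w = exp(2τ)u, i.e. u = exp(-2τ)w.
By the product rule, w_τ = exp(2τ)(u_τ + 2u), w_ss = exp(2τ)u_ss.
Substituting into the PDE and dividing by exp(2τ): u_τ + 2u = (1/2)u_ss + 2u.
The lower-order terms cancel, leaving the standard heat equation u_τ = (1/2)u_ss.
Initial data for u: u(s,0) = w(s,0) = sin(s) + 2sin(2s). The boundary conditions carry over: u(0,τ) = u(π,τ) = 0.
Solve for u:
  Using separation of variables u = X(s)T(τ):
  Eigenfunctions: sin(ns), n = 1, 2, 3, ...
  General solution: u(s, τ) = Σ c_n sin(ns) exp(-n² τ/2)
  Matching u(s,0) = sin(s) + 2sin(2s) term by term: c_1=1, c_2=2.
Hence u(s,τ) = 2exp(-2τ)sin(2s) + exp(-τ/2)sin(s).
Transform back: w(s,τ) = exp(2τ)u(s,τ).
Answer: w(s, τ) = exp(3τ/2)sin(s) + 2sin(2s)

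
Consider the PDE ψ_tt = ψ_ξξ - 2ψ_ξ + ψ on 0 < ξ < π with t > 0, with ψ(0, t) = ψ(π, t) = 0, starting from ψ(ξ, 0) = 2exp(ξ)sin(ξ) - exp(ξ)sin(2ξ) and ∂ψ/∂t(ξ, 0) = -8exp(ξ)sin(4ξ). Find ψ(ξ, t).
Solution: Substitute ψ = exp(ξ)u, i.e. u = exp(-ξ)ψ.
By the product rule, ψ_ξ = exp(ξ)(u_ξ + u), ψ_ξξ = exp(ξ)(u_ξξ + 2u_ξ + u), ψ_tt = exp(ξ)u_tt.
Substituting into the PDE and dividing by exp(ξ): u_tt = (u_ξξ + 2u_ξ + u) - 2(u_ξ + u) + u.
The lower-order terms cancel, leaving the standard wave equation u_tt = u_ξξ.
Initial data for u: u(ξ,0) = exp(-ξ)ψ(ξ,0) = 2sin(ξ) - sin(2ξ); u_t(ξ,0) = exp(-ξ)ψ_t(ξ,0) = -8sin(4ξ). The boundary conditions carry over: u(0,t) = u(π,t) = 0.
Solve for u:
  Using separation of variables u = X(ξ)T(t):
  Eigenfunctions: sin(nξ), n = 1, 2, 3, ...
  General solution: u(ξ, t) = Σ [A_n cos(n t) + B_n sin(n t)] sin(nξ)
  From u(ξ,0) = 2sin(ξ) - sin(2ξ): A_1=2, A_2=-1. From u_t(ξ,0) = -8sin(4ξ), using u_t(ξ,0) = Σ ω_n B_n sin(nξ) with ω_n = n: B_4 = (-8)/4 = -2.
Hence u(ξ,t) = -2sin(4t)sin(4ξ) + 2sin(ξ)cos(t) - sin(2ξ)cos(2t).
Transform back: ψ(ξ,t) = exp(ξ)u(ξ,t).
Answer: ψ(ξ, t) = -2exp(ξ)sin(4t)sin(4ξ) + 2exp(ξ)sin(ξ)cos(t) - exp(ξ)sin(2ξ)cos(2t)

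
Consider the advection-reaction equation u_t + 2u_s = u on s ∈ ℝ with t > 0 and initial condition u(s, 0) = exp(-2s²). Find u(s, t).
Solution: Substitute u = exp(t)w.
Then u_t = exp(t)(w_t + w), u_s = exp(t)w_s; substituting and dividing by exp(t), the lower-order terms cancel: w_t + 2w_s = 0 (standard advection equation).
Data for w: w(s,0) = u(s,0) = exp(-2s²).
By characteristics (ds/dt = 2), w(s,t) = f(s - 2t) with f = w(·, 0).
So w(s,t) = exp(-2(s - 2t)²), and u(s,t) = exp(t)w(s,t).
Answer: u(s, t) = exp(t)exp(-2(s - 2t)²)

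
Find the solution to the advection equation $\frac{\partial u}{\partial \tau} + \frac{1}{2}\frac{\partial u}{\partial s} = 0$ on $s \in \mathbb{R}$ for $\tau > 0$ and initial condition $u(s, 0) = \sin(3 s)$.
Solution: By method of characteristics (waves move right with speed 1/2):
Along characteristics $s - \frac{1}{2}\tau =$ const, $u$ is constant, so $u(s,\tau) = f(s - \frac{1}{2}\tau)$ with $f = u( \cdot , 0)$.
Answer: $u(s, \tau) = - \sin(3 \tau/2 - 3 s)$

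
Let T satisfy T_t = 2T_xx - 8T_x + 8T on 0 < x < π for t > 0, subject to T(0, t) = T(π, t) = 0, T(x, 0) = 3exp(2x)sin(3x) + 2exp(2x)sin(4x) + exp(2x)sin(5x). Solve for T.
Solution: Substitute T = exp(2x)u, i.e. u = exp(-2x)T.
By the product rule, T_x = exp(2x)(u_x + 2u), T_xx = exp(2x)(u_xx + 4u_x + 4u), T_t = exp(2x)u_t.
Substituting into the PDE and dividing by exp(2x): u_t = 2(u_xx + 4u_x + 4u) - 8(u_x + 2u) + 8u.
The lower-order terms cancel, leaving the standard heat equation u_t = 2u_xx.
Initial data for u: u(x,0) = exp(-2x)T(x,0) = 3sin(3x) + 2sin(4x) + sin(5x). The boundary conditions carry over: u(0,t) = u(π,t) = 0.
Solve for u:
  Using separation of variables u = X(x)G(t):
  Eigenfunctions: sin(nx), n = 1, 2, 3, ...
  General solution: u(x, t) = Σ c_n sin(nx) exp(-2n² t)
  Matching u(x,0) = 3sin(3x) + 2sin(4x) + sin(5x) term by term: c_3=3, c_4=2, c_5=1.
Hence u(x,t) = 3exp(-18t)sin(3x) + 2exp(-32t)sin(4x) + exp(-50t)sin(5x).
Transform back: T(x,t) = exp(2x)u(x,t).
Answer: T(x, t) = 3exp(-18t)exp(2x)sin(3x) + 2exp(-32t)exp(2x)sin(4x) + exp(-50t)exp(2x)sin(5x)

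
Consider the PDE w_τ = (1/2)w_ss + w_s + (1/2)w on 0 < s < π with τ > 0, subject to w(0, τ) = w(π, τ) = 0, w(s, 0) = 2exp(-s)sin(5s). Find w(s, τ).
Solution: Substitute w = exp(-s)u, i.e. u = exp(s)w.
By the product rule, w_s = exp(-s)(u_s - u), w_ss = exp(-s)(u_ss - 2u_s + u), w_τ = exp(-s)u_τ.
Substituting into the PDE and dividing by exp(-s): u_τ = (1/2)(u_ss - 2u_s + u) + (u_s - u) + (1/2)u.
The lower-order terms cancel, leaving the standard heat equation u_τ = (1/2)u_ss.
Initial data for u: u(s,0) = exp(s)w(s,0) = 2sin(5s). The boundary conditions carry over: u(0,τ) = u(π,τ) = 0.
Solve for u:
  Using separation of variables u = X(s)T(τ):
  Eigenfunctions: sin(ns), n = 1, 2, 3, ...
  General solution: u(s, τ) = Σ c_n sin(ns) exp(-n² τ/2)
  Matching u(s,0) = 2sin(5s) term by term: c_5=2.
Hence u(s,τ) = 2exp(-25τ/2)sin(5s).
Transform back: w(s,τ) = exp(-s)u(s,τ).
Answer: w(s, τ) = 2exp(-s)exp(-25τ/2)sin(5s)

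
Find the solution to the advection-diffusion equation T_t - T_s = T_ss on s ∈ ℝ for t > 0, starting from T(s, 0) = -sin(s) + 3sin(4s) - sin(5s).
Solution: Moving frame: η = s + t, σ = t, T = u(η,σ), so T_t = u_σ + u_η and T_ss = u_ηη.
Hence T_t - T_s = u_σ and the PDE becomes the heat equation u_σ = u_ηη on η ∈ ℝ.
Initial data: u(η,0) = T(η,0) = -sin(η) + 3sin(4η) - sin(5η). Each mode sin(nη) decays as exp(-n²σ) on ℝ, so u(η,σ) = Σ c_n exp(-n²σ) sin(nη) with c_1=-1, c_4=3, c_5=-1: u(η,σ) = -exp(-σ)sin(η) + 3exp(-16σ)sin(4η) - exp(-25σ)sin(5η).
Substituting back: T(s,t) = u(s + t, t).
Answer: T(s, t) = -exp(-t)sin(s + t) + 3exp(-16t)sin(4s + 4t) - exp(-25t)sin(5s + 5t)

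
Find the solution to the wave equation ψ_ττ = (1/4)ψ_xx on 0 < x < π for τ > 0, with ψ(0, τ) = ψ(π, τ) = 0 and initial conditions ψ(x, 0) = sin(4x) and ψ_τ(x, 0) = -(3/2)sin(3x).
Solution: Using separation of variables ψ = X(x)T(τ):
Eigenfunctions: sin(nx), n = 1, 2, 3, ...
General solution: ψ(x, τ) = Σ [A_n cos(n τ/2) + B_n sin(n τ/2)] sin(nx)
From ψ(x,0) = sin(4x): A_4=1. From ψ_τ(x,0) = -(3/2)sin(3x), using ψ_τ(x,0) = Σ ω_n B_n sin(nx) with ω_n = n/2: B_3 = (-3/2)/(3/2) = -1.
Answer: ψ(x, τ) = -sin(3x)sin(3τ/2) + sin(4x)cos(2τ)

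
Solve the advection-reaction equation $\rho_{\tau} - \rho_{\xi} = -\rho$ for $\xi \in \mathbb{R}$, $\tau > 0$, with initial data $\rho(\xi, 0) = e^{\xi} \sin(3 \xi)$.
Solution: Substitute $\rho = e^{\xi}u$, i.e. $u = e^{-\xi}\rho$.
By the product rule, $\rho_{\xi} = e^{\xi}(u_{\xi} + u)$, $\rho_{\tau} = e^{\xi}u_{\tau}$.
Substituting into the PDE and dividing by $e^{\xi}$: $u_{\tau} - (u_{\xi} + u) = -u$.
The lower-order terms cancel, leaving the standard advection equation $u_{\tau} - u_{\xi} = 0$.
Initial data for $u$: $u(\xi,0) = e^{-\xi}\rho(\xi,0) = \sin(3 \xi)$.
Solve for $u$:
  By method of characteristics (waves move left with speed 1):
  Along characteristics $\xi + \tau =$ const, $u$ is constant, so $u(\xi,\tau) = f(\xi + \tau)$ with $f = u( \cdot , 0)$.
Hence $u(\xi,\tau) = \sin(3 \xi + 3 \tau)$.
Transform back: $\rho(\xi,\tau) = e^{\xi}u(\xi,\tau)$.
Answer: $\rho(\xi, \tau) = e^{\xi} \sin(3 \tau + 3 \xi)$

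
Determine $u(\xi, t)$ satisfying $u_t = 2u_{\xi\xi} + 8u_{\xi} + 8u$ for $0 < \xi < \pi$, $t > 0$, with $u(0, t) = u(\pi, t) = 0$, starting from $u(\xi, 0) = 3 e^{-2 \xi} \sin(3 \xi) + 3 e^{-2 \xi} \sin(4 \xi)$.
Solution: Substitute $u = e^{-2\xi}w$.
Then $u_{\xi} = e^{-2\xi}(w_{\xi} - 2w)$, $u_{\xi\xi} = e^{-2\xi}(w_{\xi\xi} - 4w_{\xi} + 4w)$, $u_t = e^{-2\xi}w_t$; substituting and dividing by $e^{-2\xi}$, the lower-order terms cancel: $w_t = 2w_{\xi\xi}$ (standard heat equation).
Data for $w$: $w(\xi,0) = e^{2\xi}u(\xi,0) = 3 \sin(3 \xi) + 3 \sin(4 \xi)$. The boundary conditions carry over: $w(0,t) = w(\pi,t) = 0$.
Separating variables: $w = \sum c_n e^{-2n^2t} \sin(n\xi)$. From $w(\xi,0) = 3 \sin(3 \xi) + 3 \sin(4 \xi)$: $c_3=3, c_4=3$.
So $w(\xi,t) = 3 e^{-18 t} \sin(3 \xi) + 3 e^{-32 t} \sin(4 \xi)$, and $u(\xi,t) = e^{-2\xi}w(\xi,t)$.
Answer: $u(\xi, t) = 3 e^{-2 \xi} e^{-18 t} \sin(3 \xi) + 3 e^{-2 \xi} e^{-32 t} \sin(4 \xi)$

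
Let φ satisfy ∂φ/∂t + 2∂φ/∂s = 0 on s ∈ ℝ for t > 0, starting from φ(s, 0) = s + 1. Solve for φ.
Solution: By method of characteristics (waves move right with speed 2):
Along characteristics s - 2t = const, φ is constant, so φ(s,t) = f(s - 2t) with f = φ(·, 0).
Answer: φ(s, t) = s - 2t + 1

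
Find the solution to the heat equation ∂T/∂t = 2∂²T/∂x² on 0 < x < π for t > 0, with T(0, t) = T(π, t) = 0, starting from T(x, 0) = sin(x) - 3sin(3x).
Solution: Separating variables: T = Σ c_n exp(-2n²t) sin(nx). From T(x,0) = sin(x) - 3sin(3x): c_1=1, c_3=-3.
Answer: T(x, t) = exp(-2t)sin(x) - 3exp(-18t)sin(3x)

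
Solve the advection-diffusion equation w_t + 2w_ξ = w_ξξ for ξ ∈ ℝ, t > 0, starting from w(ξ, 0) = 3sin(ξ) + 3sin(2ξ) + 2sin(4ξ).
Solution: Change to a moving frame: let η = ξ - 2t, σ = t and write w(ξ,t) = u(η,σ).
By the chain rule w_t = u_σ - 2u_η, w_ξ = u_η, w_ξξ = u_ηη.
Then w_t + 2w_ξ = u_σ: the advection term cancels and the PDE becomes the heat equation u_σ = u_ηη on η ∈ ℝ.
Initial data: u(η,0) = w(η,0) = 3sin(η) + 3sin(2η) + 2sin(4η).
On η ∈ ℝ each mode satisfies (sin(nη))″ = -n² sin(nη), so exp(-n²σ) sin(nη) solves the heat equation; by superposition u(η,σ) = Σ c_n exp(-n²σ) sin(nη).
Reading off the coefficients: c_1=3, c_2=3, c_4=2, so u(η,σ) = 3exp(-σ)sin(η) + 3exp(-4σ)sin(2η) + 2exp(-16σ)sin(4η).
Substituting back η = ξ - 2t, σ = t: w(ξ,t) = u(ξ - 2t, t).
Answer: w(ξ, t) = -3exp(-t)sin(2t - ξ) - 3exp(-4t)sin(4t - 2ξ) - 2exp(-16t)sin(8t - 4ξ)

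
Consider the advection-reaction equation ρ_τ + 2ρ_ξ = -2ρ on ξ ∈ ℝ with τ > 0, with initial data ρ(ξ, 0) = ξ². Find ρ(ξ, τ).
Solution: Substitute ρ = exp(-2τ)u, i.e. u = exp(2τ)ρ.
By the product rule, ρ_τ = exp(-2τ)(u_τ - 2u), ρ_ξ = exp(-2τ)u_ξ.
Substituting into the PDE and dividing by exp(-2τ): u_τ - 2u + 2u_ξ = -2u.
The lower-order terms cancel, leaving the standard advection equation u_τ + 2u_ξ = 0.
Initial data for u: u(ξ,0) = ρ(ξ,0) = ξ².
Solve for u:
  By method of characteristics (waves move right with speed 2):
  Along characteristics ξ - 2τ = const, u is constant, so u(ξ,τ) = f(ξ - 2τ) with f = u(·, 0).
Hence u(ξ,τ) = ξ² - 4ξτ + 4τ².
Transform back: ρ(ξ,τ) = exp(-2τ)u(ξ,τ).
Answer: ρ(ξ, τ) = ξ²exp(-2τ) - 4ξτexp(-2τ) + 4τ²exp(-2τ)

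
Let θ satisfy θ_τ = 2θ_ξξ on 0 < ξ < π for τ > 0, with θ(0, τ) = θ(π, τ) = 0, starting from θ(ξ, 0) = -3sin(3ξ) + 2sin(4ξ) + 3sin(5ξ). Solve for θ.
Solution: Separating variables: θ = Σ c_n exp(-2n²τ) sin(nξ). From θ(ξ,0) = -3sin(3ξ) + 2sin(4ξ) + 3sin(5ξ): c_3=-3, c_4=2, c_5=3.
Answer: θ(ξ, τ) = -3exp(-18τ)sin(3ξ) + 2exp(-32τ)sin(4ξ) + 3exp(-50τ)sin(5ξ)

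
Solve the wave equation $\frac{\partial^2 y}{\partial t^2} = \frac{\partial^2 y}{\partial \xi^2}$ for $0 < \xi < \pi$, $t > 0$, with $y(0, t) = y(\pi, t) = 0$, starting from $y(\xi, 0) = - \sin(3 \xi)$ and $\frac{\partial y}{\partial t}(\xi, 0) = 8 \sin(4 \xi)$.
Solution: Using separation of variables $y = X(\xi)T(t)$:
Eigenfunctions: $\sin(n\xi)$, $n = 1, 2, 3, \ldots$
General solution: $y(\xi, t) = \sum [A_n \cos(n t) + B_n \sin(n t)] \sin(n\xi)$
From $y(\xi,0) = - \sin(3 \xi)$: $A_3=-1$. From $y_t(\xi,0) = 8 \sin(4 \xi)$, using $y_t(\xi,0) = \sum \omega_n B_n \sin(n\xi)$ with $\omega_n = n$: $B_4 = 8/4 = 2$.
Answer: $y(\xi, t) = - \sin(3 \xi) \cos(3 t) + 2 \sin(4 \xi) \sin(4 t)$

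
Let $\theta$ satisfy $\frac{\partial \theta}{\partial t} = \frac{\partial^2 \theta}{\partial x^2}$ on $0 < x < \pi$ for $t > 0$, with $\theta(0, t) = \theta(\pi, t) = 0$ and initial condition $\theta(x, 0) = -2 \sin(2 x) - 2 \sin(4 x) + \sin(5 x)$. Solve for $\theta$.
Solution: Using separation of variables $\theta = X(x)G(t)$:
Eigenfunctions: $\sin(nx)$, $n = 1, 2, 3, \ldots$
General solution: $\theta(x, t) = \sum c_n \sin(nx) e^{-n^2 t}$
Matching $\theta(x,0) = -2 \sin(2 x) - 2 \sin(4 x) + \sin(5 x)$ term by term: $c_2=-2, c_4=-2, c_5=1$.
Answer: $\theta(x, t) = -2 e^{-4 t} \sin(2 x) - 2 e^{-16 t} \sin(4 x) + e^{-25 t} \sin(5 x)$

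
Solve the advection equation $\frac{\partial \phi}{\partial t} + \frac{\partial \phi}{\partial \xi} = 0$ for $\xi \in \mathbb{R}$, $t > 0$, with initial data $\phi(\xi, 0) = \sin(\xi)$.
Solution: By characteristics ($d\xi/dt = 1$), $\phi(\xi,t) = f(\xi - t)$ with $f = \phi( \cdot , 0)$.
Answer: $\phi(\xi, t) = \sin(\xi - t)$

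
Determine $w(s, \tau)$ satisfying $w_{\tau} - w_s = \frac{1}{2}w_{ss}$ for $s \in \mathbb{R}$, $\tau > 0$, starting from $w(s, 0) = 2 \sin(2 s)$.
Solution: Change to a moving frame: let $\eta = s + \tau$, $\sigma = \tau$ and write $w(s,\tau) = u(\eta,\sigma)$.
By the chain rule $w_{\tau} = u_{\sigma} + u_{\eta}$, $w_s = u_{\eta}$, $w_{ss} = u_{\eta\eta}$.
Then $w_{\tau} - w_s = u_{\sigma}$: the advection term cancels and the PDE becomes the heat equation $u_{\sigma} = \frac{1}{2}u_{\eta\eta}$ on $\eta \in \mathbb{R}$.
Initial data: $u(\eta,0) = w(\eta,0) = 2 \sin(2 \eta)$.
On $\eta \in \mathbb{R}$ each mode satisfies $(\sin(n\eta))'' = -n^2 \sin(n\eta)$, so $e^{-n^2\sigma/2} \sin(n\eta)$ solves the heat equation; by superposition $u(\eta,\sigma) = \sum c_n e^{-n^2\sigma/2} \sin(n\eta)$.
Reading off the coefficients: $c_2=2$, so $u(\eta,\sigma) = 2 e^{-2 \sigma} \sin(2 \eta)$.
Substituting back $\eta = s + \tau$, $\sigma = \tau$: $w(s,\tau) = u(s + \tau, \tau)$.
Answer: $w(s, \tau) = 2 e^{-2 \tau} \sin(2 \tau + 2 s)$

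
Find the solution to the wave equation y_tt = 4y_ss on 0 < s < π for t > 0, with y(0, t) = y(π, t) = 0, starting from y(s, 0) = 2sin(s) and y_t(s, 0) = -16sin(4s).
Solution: Using separation of variables y = X(s)T(t):
Eigenfunctions: sin(ns), n = 1, 2, 3, ...
General solution: y(s, t) = Σ [A_n cos(2n t) + B_n sin(2n t)] sin(ns)
From y(s,0) = 2sin(s): A_1=2. From y_t(s,0) = -16sin(4s), using y_t(s,0) = Σ ω_n B_n sin(ns) with ω_n = 2n: B_4 = (-16)/8 = -2.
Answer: y(s, t) = 2sin(s)cos(2t) - 2sin(4s)sin(8t)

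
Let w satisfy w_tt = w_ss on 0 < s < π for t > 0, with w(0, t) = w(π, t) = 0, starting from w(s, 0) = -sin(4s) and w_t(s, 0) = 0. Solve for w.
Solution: Separating variables: w = Σ [A_n cos(ω_n t) + B_n sin(ω_n t)] sin(ns), ω_n = n. From ICs: A_4=-1.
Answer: w(s, t) = -sin(4s)cos(4t)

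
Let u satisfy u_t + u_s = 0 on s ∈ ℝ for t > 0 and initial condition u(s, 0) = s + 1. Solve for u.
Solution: By characteristics (ds/dt = 1), u(s,t) = f(s - t) with f = u(·, 0).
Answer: u(s, t) = s - t + 1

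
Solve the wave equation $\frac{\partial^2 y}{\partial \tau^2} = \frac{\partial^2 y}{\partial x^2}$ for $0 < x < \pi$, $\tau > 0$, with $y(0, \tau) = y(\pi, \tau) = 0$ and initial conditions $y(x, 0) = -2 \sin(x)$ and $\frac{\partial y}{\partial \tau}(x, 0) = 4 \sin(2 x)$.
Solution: Using separation of variables $y = X(x)T(\tau)$:
Eigenfunctions: $\sin(nx)$, $n = 1, 2, 3, \ldots$
General solution: $y(x, \tau) = \sum [A_n \cos(n \tau) + B_n \sin(n \tau)] \sin(nx)$
From $y(x,0) = -2 \sin(x)$: $A_1=-2$. From $y_{\tau}(x,0) = 4 \sin(2 x)$, using $y_{\tau}(x,0) = \sum \omega_n B_n \sin(nx)$ with $\omega_n = n$: $B_2 = 4/2 = 2$.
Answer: $y(x, \tau) = 2 \sin(2 \tau) \sin(2 x) - 2 \sin(x) \cos(\tau)$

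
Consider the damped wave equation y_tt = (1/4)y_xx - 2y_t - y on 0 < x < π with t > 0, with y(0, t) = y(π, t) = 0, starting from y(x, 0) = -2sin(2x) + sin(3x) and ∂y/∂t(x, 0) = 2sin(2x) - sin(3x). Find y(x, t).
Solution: Substitute y = exp(-t)u.
Then y_t = exp(-t)(u_t - u), y_tt = exp(-t)(u_tt - 2u_t + u), y_xx = exp(-t)u_xx; substituting and dividing by exp(-t), the lower-order terms cancel: u_tt = (1/4)u_xx (standard wave equation).
Data for u: u(x,0) = y(x,0) = -2sin(2x) + sin(3x); u_t(x,0) = y_t(x,0) + y(x,0) = 0. The boundary conditions carry over: u(0,t) = u(π,t) = 0.
Separating variables: u = Σ [A_n cos(ω_n t) + B_n sin(ω_n t)] sin(nx), ω_n = n/2. From ICs: A_2=-2, A_3=1.
So u(x,t) = -2sin(2x)cos(t) + sin(3x)cos(3t/2), and y(x,t) = exp(-t)u(x,t).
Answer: y(x, t) = -2exp(-t)sin(2x)cos(t) + exp(-t)sin(3x)cos(3t/2)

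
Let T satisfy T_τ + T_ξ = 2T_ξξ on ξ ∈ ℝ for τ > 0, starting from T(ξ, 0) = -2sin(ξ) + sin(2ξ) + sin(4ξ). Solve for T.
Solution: Moving frame: η = ξ - τ, σ = τ, T = u(η,σ), so T_τ = u_σ - u_η and T_ξξ = u_ηη.
Hence T_τ + T_ξ = u_σ and the PDE becomes the heat equation u_σ = 2u_ηη on η ∈ ℝ.
Initial data: u(η,0) = T(η,0) = -2sin(η) + sin(2η) + sin(4η). Each mode sin(nη) decays as exp(-2n²σ) on ℝ, so u(η,σ) = Σ c_n exp(-2n²σ) sin(nη) with c_1=-2, c_2=1, c_4=1: u(η,σ) = -2exp(-2σ)sin(η) + exp(-8σ)sin(2η) + exp(-32σ)sin(4η).
Substituting back: T(ξ,τ) = u(ξ - τ, τ).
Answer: T(ξ, τ) = -2exp(-2τ)sin(ξ - τ) + exp(-8τ)sin(2ξ - 2τ) + exp(-32τ)sin(4ξ - 4τ)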